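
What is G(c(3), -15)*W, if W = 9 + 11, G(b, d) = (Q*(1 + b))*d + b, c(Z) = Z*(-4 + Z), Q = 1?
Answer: 540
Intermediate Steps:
G(b, d) = b + d*(1 + b) (G(b, d) = (1*(1 + b))*d + b = (1 + b)*d + b = d*(1 + b) + b = b + d*(1 + b))
W = 20
G(c(3), -15)*W = (3*(-4 + 3) - 15 + (3*(-4 + 3))*(-15))*20 = (3*(-1) - 15 + (3*(-1))*(-15))*20 = (-3 - 15 - 3*(-15))*20 = (-3 - 15 + 45)*20 = 27*20 = 540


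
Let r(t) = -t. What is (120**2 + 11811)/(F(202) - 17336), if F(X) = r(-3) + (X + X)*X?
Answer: 8737/21425 ≈ 0.40779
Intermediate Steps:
F(X) = 3 + 2*X**2 (F(X) = -1*(-3) + (X + X)*X = 3 + (2*X)*X = 3 + 2*X**2)
(120**2 + 11811)/(F(202) - 17336) = (120**2 + 11811)/((3 + 2*202**2) - 17336) = (14400 + 11811)/((3 + 2*40804) - 17336) = 26211/((3 + 81608) - 17336) = 26211/(81611 - 17336) = 26211/64275 = 26211*(1/64275) = 8737/21425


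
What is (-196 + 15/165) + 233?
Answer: 408/11 ≈ 37.091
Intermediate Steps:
(-196 + 15/165) + 233 = (-196 + 15*(1/165)) + 233 = (-196 + 1/11) + 233 = -2155/11 + 233 = 408/11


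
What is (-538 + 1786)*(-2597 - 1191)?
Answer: -4727424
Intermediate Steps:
(-538 + 1786)*(-2597 - 1191) = 1248*(-3788) = -4727424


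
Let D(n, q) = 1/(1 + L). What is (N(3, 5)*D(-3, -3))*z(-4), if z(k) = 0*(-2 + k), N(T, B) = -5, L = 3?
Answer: 0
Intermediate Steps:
z(k) = 0
D(n, q) = 1/4 (D(n, q) = 1/(1 + 3) = 1/4)
(N(3, 5)*D(-3, -3))*z(-4) = -5*1/4*0 = -5/4*0 = 0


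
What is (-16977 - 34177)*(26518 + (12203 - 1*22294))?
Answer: -840306758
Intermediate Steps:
(-16977 - 34177)*(26518 + (12203 - 1*22294)) = -51154*(26518 + (12203 - 22294)) = -51154*(26518 - 10091) = -51154*16427 = -840306758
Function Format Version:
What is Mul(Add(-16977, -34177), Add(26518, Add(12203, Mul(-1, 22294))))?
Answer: -840306758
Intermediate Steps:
Mul(Add(-16977, -34177), Add(26518, Add(12203, Mul(-1, 22294)))) = Mul(-51154, Add(26518, Add(12203, -22294))) = Mul(-51154, Add(26518, -10091)) = Mul(-51154, 16427) = -840306758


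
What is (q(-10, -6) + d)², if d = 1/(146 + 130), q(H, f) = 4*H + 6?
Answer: 88040689/76176 ≈ 1155.8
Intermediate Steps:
q(H, f) = 6 + 4*H
d = 1/276 ≈ 0.0036232
(q(-10, -6) + d)² = ((6 + 4*(-10)) + 1/276)² = ((6 - 40) + 1/276)² = (-34 + 1/276)² = (-9383/276)² = 88040689/76176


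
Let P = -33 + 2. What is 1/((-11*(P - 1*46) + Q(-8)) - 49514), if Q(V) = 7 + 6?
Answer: -1/48654 ≈ -2.0553e-5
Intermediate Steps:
P = -31
Q(V) = 13
1/((-11*(P - 1*46) + Q(-8)) - 49514) = 1/((-11*(-31 - 1*46) + 13) - 49514) = 1/((-11*(-31 - 46) + 13) - 49514) = 1/((-11*(-77) + 13) - 49514) = 1/((847 + 13) - 49514) = 1/(860 - 49514) = 1/(-48654) = -1/48654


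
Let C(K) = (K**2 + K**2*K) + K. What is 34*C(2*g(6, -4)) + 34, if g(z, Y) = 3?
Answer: 8806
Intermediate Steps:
C(K) = K + K**2 + K**3 (C(K) = (K**2 + K**3) + K = K + K**2 + K**3)
34*C(2*g(6, -4)) + 34 = 34*((2*3)*(1 + 2*3 + (2*3)**2)) + 34 = 34*(6*(1 + 6 + 6**2)) + 34 = 34*(6*(1 + 6 + 36)) + 34 = 34*(6*43) + 34 = 34*258 + 34 = 8772 + 34 = 8806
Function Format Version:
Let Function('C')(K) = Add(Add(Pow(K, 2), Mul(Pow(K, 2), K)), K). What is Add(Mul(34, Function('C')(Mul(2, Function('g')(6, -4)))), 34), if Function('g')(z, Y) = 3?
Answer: 8806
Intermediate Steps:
Function('C')(K) = Add(K, Pow(K, 2), Pow(K, 3)) (Function('C')(K) = Add(Add(Pow(K, 2), Pow(K, 3)), K) = Add(K, Pow(K, 2), Pow(K, 3)))
Add(Mul(34, Function('C')(Mul(2, Function('g')(6, -4)))), 34) = Add(Mul(34, Mul(Mul(2, 3), Add(1, Mul(2, 3), Pow(Mul(2, 3), 2)))), 34) = Add(Mul(34, Mul(6, Add(1, 6, Pow(6, 2)))), 34) = Add(Mul(34, Mul(6, Add(1, 6, 36))), 34) = Add(Mul(34, Mul(6, 43)), 34) = Add(Mul(34, 258), 34) = Add(8772, 34) = 8806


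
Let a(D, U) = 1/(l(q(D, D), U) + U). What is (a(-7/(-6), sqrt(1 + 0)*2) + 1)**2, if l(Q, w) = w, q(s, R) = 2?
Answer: 25/16 ≈ 1.5625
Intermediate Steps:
a(D, U) = 1/(2*U) (a(D, U) = 1/(U + U) = 1/(2*U))
(a(-7/(-6), sqrt(1 + 0)*2) + 1)**2 = (1/(2*((sqrt(1 + 0)*2))) + 1)**2 = (1/(2*((sqrt(1)*2))) + 1)**2 = (1/(2*((1*2))) + 1)**2 = ((1/2)/2 + 1)**2 = ((1/2)*(1/2) + 1)**2 = (1/4 + 1)**2 = (5/4)**2 = 25/16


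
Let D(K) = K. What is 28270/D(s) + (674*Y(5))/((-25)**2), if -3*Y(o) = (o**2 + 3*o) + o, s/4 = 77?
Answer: 132317/1750 ≈ 75.610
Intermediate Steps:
s = 308 (s = 4*77 = 308)
Y(o) = -4*o/3 - o**2/3 (Y(o) = -((o**2 + 3*o) + o)/3 = -(o**2 + 4*o)/3 = -4*o/3 - o**2/3)
28270/D(s) + (674*Y(5))/((-25)**2) = 28270/308 + (674*(-1/3*5*(4 + 5)))/((-25)**2) = 28270*(1/308) + (674*(-1/3*5*9))/625 = 1285/14 + (674*(-15))*(1/625) = 1285/14 - 10110*1/625 = 1285/14 - 2022/125 = 132317/1750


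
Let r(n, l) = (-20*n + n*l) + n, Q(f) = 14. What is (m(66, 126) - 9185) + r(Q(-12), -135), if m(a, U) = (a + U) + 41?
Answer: -11108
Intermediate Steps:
m(a, U) = 41 + U + a (m(a, U) = (U + a) + 41 = 41 + U + a)
r(n, l) = -19*n + l*n (r(n, l) = (-20*n + l*n) + n = -19*n + l*n)
(m(66, 126) - 9185) + r(Q(-12), -135) = ((41 + 126 + 66) - 9185) + 14*(-19 - 135) = (233 - 9185) + 14*(-154) = -8952 - 2156 = -11108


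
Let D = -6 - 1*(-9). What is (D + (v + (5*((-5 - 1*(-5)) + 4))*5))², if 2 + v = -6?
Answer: 9025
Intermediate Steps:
D = 3 (D = -6 + 9 = 3)
v = -8 (v = -2 - 6 = -8)
(D + (v + (5*((-5 - 1*(-5)) + 4))*5))² = (3 + (-8 + (5*((-5 - 1*(-5)) + 4))*5))² = (3 + (-8 + (5*((-5 + 5) + 4))*5))² = (3 + (-8 + (5*(0 + 4))*5))² = (3 + (-8 + (5*4)*5))² = (3 + (-8 + 20*5))² = (3 + (-8 + 100))² = (3 + 92)² = 95² = 9025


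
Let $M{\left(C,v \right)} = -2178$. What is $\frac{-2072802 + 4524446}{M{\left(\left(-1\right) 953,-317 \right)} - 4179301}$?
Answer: $- \frac{2451644}{4181479} \approx -0.58631$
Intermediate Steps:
$\frac{-2072802 + 4524446}{M{\left(\left(-1\right) 953,-317 \right)} - 4179301} = \frac{-2072802 + 4524446}{-2178 - 4179301} = \frac{2451644}{-4181479} = 2451644 \left(- \frac{1}{4181479}\right) = - \frac{2451644}{4181479}$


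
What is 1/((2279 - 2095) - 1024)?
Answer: -1/840 ≈ -0.0011905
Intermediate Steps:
1/((2279 - 2095) - 1024) = 1/(184 - 1024) = 1/(-840) = -1/840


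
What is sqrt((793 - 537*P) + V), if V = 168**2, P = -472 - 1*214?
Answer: sqrt(397399) ≈ 630.40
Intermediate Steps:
P = -686 (P = -472 - 214 = -686)
V = 28224
sqrt((793 - 537*P) + V) = sqrt((793 - 537*(-686)) + 28224) = sqrt((793 + 368382) + 28224) = sqrt(369175 + 28224) = sqrt(397399)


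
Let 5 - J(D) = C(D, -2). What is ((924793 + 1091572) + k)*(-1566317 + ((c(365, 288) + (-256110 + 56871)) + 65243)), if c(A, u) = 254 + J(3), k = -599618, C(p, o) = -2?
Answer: -2408543570844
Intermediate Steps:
J(D) = 7 (J(D) = 5 - 1*(-2) = 5 + 2 = 7)
c(A, u) = 261 (c(A, u) = 254 + 7 = 261)
((924793 + 1091572) + k)*(-1566317 + ((c(365, 288) + (-256110 + 56871)) + 65243)) = ((924793 + 1091572) - 599618)*(-1566317 + ((261 + (-256110 + 56871)) + 65243)) = (2016365 - 599618)*(-1566317 + ((261 - 199239) + 65243)) = 1416747*(-1566317 + (-198978 + 65243)) = 1416747*(-1566317 - 133735) = 1416747*(-1700052) = -2408543570844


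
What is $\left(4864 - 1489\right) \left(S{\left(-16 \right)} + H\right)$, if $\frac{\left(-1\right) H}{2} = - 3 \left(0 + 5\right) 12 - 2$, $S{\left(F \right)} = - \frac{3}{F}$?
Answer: $\frac{19666125}{16} \approx 1.2291 \cdot 10^{6}$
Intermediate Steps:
$H = 364$ ($H = - 2 \left(- 3 \left(0 + 5\right) 12 - 2\right) = - 2 \left(\left(-3\right) 5 \cdot 12 - 2\right) = - 2 \left(\left(-15\right) 12 - 2\right) = - 2 \left(-180 - 2\right) = \left(-2\right) \left(-182\right) = 364$)
$\left(4864 - 1489\right) \left(S{\left(-16 \right)} + H\right) = \left(4864 - 1489\right) \left(- \frac{3}{-16} + 364\right) = 3375 \left(\left(-3\right) \left(- \frac{1}{16}\right) + 364\right) = 3375 \left(\frac{3}{16} + 364\right) = 3375 \cdot \frac{5827}{16} = \frac{19666125}{16}$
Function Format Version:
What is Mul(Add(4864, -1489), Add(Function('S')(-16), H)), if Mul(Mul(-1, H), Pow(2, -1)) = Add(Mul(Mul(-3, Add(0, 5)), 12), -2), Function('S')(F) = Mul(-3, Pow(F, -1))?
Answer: Rational(19666125, 16) ≈ 1.2291e+6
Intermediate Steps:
H = 364 (H = Mul(-2, Add(Mul(Mul(-3, Add(0, 5)), 12), -2)) = Mul(-2, Add(Mul(Mul(-3, 5), 12), -2)) = Mul(-2, Add(Mul(-15, 12), -2)) = Mul(-2, Add(-180, -2)) = Mul(-2, -182) = 364)
Mul(Add(4864, -1489), Add(Function('S')(-16), H)) = Mul(Add(4864, -1489), Add(Mul(-3, Pow(-16, -1)), 364)) = Mul(3375, Add(Mul(-3, Rational(-1, 16)), 364)) = Mul(3375, Add(Rational(3, 16), 364)) = Mul(3375, Rational(5827, 16)) = Rational(19666125, 16)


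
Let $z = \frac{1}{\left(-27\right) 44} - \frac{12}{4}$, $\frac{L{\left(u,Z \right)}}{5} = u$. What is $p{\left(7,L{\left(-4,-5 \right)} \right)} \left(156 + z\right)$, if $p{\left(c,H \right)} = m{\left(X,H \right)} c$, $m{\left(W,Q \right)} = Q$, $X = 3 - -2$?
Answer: $- \frac{6361705}{297} \approx -21420.0$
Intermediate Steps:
$X = 5$ ($X = 3 + 2 = 5$)
$L{\left(u,Z \right)} = 5 u$
$p{\left(c,H \right)} = H c$
$z = - \frac{3565}{1188}$ ($z = \left(- \frac{1}{27}\right) \frac{1}{44} - 3 = - \frac{1}{1188} - 3 = - \frac{3565}{1188} \approx -3.0008$)
$p{\left(7,L{\left(-4,-5 \right)} \right)} \left(156 + z\right) = 5 \left(-4\right) 7 \left(156 - \frac{3565}{1188}\right) = \left(-20\right) 7 \cdot \frac{181763}{1188} = \left(-140\right) \frac{181763}{1188} = - \frac{6361705}{297}$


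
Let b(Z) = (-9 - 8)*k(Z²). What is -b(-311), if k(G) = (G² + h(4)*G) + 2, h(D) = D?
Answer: 159040758359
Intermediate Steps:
k(G) = 2 + G² + 4*G (k(G) = (G² + 4*G) + 2 = 2 + G² + 4*G)
b(Z) = -34 - 68*Z² - 17*Z⁴ (b(Z) = (-9 - 8)*(2 + (Z²)² + 4*Z²) = -17*(2 + Z⁴ + 4*Z²) = -34 - 68*Z² - 17*Z⁴)
-b(-311) = -(-34 - 68*(-311)² - 17*(-311)⁴) = -(-34 - 68*96721 - 17*9354951841) = -(-34 - 6577028 - 159034181297) = -1*(-159040758359) = 159040758359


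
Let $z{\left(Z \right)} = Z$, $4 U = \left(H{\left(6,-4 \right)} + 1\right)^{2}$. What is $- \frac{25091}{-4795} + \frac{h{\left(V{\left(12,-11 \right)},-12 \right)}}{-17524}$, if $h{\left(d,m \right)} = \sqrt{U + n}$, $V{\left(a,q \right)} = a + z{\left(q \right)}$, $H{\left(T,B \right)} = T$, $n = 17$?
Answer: $\frac{25091}{4795} - \frac{3 \sqrt{13}}{35048} \approx 5.2324$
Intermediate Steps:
$U = \frac{49}{4}$ ($U = \frac{\left(6 + 1\right)^{2}}{4} = \frac{7^{2}}{4} = \frac{1}{4} \cdot 49 = \frac{49}{4} \approx 12.25$)
$V{\left(a,q \right)} = a + q$
$h{\left(d,m \right)} = \frac{3 \sqrt{13}}{2}$ ($h{\left(d,m \right)} = \sqrt{\frac{49}{4} + 17} = \sqrt{\frac{117}{4}} = \frac{3 \sqrt{13}}{2}$)
$- \frac{25091}{-4795} + \frac{h{\left(V{\left(12,-11 \right)},-12 \right)}}{-17524} = - \frac{25091}{-4795} + \frac{\frac{3}{2} \sqrt{13}}{-17524} = \left(-25091\right) \left(- \frac{1}{4795}\right) + \frac{3 \sqrt{13}}{2} \left(- \frac{1}{17524}\right) = \frac{25091}{4795} - \frac{3 \sqrt{13}}{35048}$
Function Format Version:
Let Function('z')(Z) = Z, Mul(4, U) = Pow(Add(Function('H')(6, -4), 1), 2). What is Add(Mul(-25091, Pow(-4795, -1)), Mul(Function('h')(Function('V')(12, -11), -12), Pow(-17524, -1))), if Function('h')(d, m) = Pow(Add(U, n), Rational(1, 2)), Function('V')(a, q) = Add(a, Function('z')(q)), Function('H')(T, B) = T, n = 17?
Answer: Add(Rational(25091, 4795), Mul(Rational(-3, 35048), Pow(13, Rational(1, 2)))) ≈ 5.2324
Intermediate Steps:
U = Rational(49, 4) (U = Mul(Rational(1, 4), Pow(Add(6, 1), 2)) = Mul(Rational(1, 4), Pow(7, 2)) = Mul(Rational(1, 4), 49) = Rational(49, 4) ≈ 12.250)
Function('V')(a, q) = Add(a, q)
Function('h')(d, m) = Mul(Rational(3, 2), Pow(13, Rational(1, 2))) (Function('h')(d, m) = Pow(Add(Rational(49, 4), 17), Rational(1, 2)) = Pow(Rational(117, 4), Rational(1, 2)) = Mul(Rational(3, 2), Pow(13, Rational(1, 2))))
Add(Mul(-25091, Pow(-4795, -1)), Mul(Function('h')(Function('V')(12, -11), -12), Pow(-17524, -1))) = Add(Mul(-25091, Pow(-4795, -1)), Mul(Mul(Rational(3, 2), Pow(13, Rational(1, 2))), Pow(-17524, -1))) = Add(Mul(-25091, Rational(-1, 4795)), Mul(Mul(Rational(3, 2), Pow(13, Rational(1, 2))), Rational(-1, 17524))) = Add(Rational(25091, 4795), Mul(Rational(-3, 35048), Pow(13, Rational(1, 2))))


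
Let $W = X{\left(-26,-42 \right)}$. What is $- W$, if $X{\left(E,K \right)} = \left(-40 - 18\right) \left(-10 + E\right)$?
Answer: $-2088$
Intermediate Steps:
$X{\left(E,K \right)} = 580 - 58 E$ ($X{\left(E,K \right)} = - 58 \left(-10 + E\right) = 580 - 58 E$)
$W = 2088$ ($W = 580 - -1508 = 580 + 1508 = 2088$)
$- W = \left(-1\right) 2088 = -2088$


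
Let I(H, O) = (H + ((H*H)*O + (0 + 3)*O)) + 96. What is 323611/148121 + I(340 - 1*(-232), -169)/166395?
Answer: -1627269138758/4929318759 ≈ -330.12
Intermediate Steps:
I(H, O) = 96 + H + 3*O + O*H**2 (I(H, O) = (H + (H**2*O + 3*O)) + 96 = (H + (O*H**2 + 3*O)) + 96 = (H + (3*O + O*H**2)) + 96 = (H + 3*O + O*H**2) + 96 = 96 + H + 3*O + O*H**2)
323611/148121 + I(340 - 1*(-232), -169)/166395 = 323611/148121 + (96 + (340 - 1*(-232)) + 3*(-169) - 169*(340 - 1*(-232))**2)/166395 = 323611*(1/148121) + (96 + (340 + 232) - 507 - 169*(340 + 232)**2)*(1/166395) = 323611/148121 + (96 + 572 - 507 - 169*572**2)*(1/166395) = 323611/148121 + (96 + 572 - 507 - 169*327184)*(1/166395) = 323611/148121 + (96 + 572 - 507 - 55294096)*(1/166395) = 323611/148121 - 55293935*1/166395 = 323611/148121 - 11058787/33279 = -1627269138758/4929318759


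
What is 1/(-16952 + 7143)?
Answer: -1/9809 ≈ -0.00010195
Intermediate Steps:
1/(-16952 + 7143) = 1/(-9809) = -1/9809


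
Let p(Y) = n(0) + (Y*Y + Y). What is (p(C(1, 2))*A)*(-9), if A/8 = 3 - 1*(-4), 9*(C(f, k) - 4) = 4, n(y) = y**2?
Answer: -109760/9 ≈ -12196.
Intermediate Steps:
C(f, k) = 40/9 (C(f, k) = 4 + (1/9)*4 = 4 + 4/9 = 40/9)
A = 56 (A = 8*(3 - 1*(-4)) = 8*(3 + 4) = 8*7 = 56)
p(Y) = Y + Y**2 (p(Y) = 0**2 + (Y*Y + Y) = 0 + (Y**2 + Y) = 0 + (Y + Y**2) = Y + Y**2)
(p(C(1, 2))*A)*(-9) = ((40*(1 + 40/9)/9)*56)*(-9) = (((40/9)*(49/9))*56)*(-9) = ((1960/81)*56)*(-9) = (109760/81)*(-9) = -109760/9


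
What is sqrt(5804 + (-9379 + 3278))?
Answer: 3*I*sqrt(33) ≈ 17.234*I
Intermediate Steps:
sqrt(5804 + (-9379 + 3278)) = sqrt(5804 - 6101) = sqrt(-297) = 3*I*sqrt(33)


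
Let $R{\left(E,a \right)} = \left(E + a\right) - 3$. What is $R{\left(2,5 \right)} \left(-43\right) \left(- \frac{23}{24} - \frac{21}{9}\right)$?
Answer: $\frac{3397}{6} \approx 566.17$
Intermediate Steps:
$R{\left(E,a \right)} = -3 + E + a$
$R{\left(2,5 \right)} \left(-43\right) \left(- \frac{23}{24} - \frac{21}{9}\right) = \left(-3 + 2 + 5\right) \left(-43\right) \left(- \frac{23}{24} - \frac{21}{9}\right) = 4 \left(-43\right) \left(\left(-23\right) \frac{1}{24} - \frac{7}{3}\right) = - 172 \left(- \frac{23}{24} - \frac{7}{3}\right) = \left(-172\right) \left(- \frac{79}{24}\right) = \frac{3397}{6}$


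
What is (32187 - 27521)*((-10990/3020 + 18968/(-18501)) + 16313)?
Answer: 212582018846803/2793651 ≈ 7.6095e+7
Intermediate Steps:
(32187 - 27521)*((-10990/3020 + 18968/(-18501)) + 16313) = 4666*((-10990*1/3020 + 18968*(-1/18501)) + 16313) = 4666*((-1099/302 - 18968/18501) + 16313) = 4666*(-26060935/5587302 + 16313) = 4666*(91119596591/5587302) = 212582018846803/2793651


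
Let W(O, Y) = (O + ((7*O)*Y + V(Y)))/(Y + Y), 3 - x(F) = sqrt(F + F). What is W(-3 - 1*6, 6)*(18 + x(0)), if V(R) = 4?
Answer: -2681/4 ≈ -670.25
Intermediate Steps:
x(F) = 3 - sqrt(2)*sqrt(F) (x(F) = 3 - sqrt(F + F) = 3 - sqrt(2*F) = 3 - sqrt(2)*sqrt(F))
W(O, Y) = (4 + O + 7*O*Y)/(2*Y) (W(O, Y) = (O + ((7*O)*Y + 4))/(Y + Y) = (O + (7*O*Y + 4))/((2*Y)) = (O + (4 + 7*O*Y))*(1/(2*Y)) = (4 + O + 7*O*Y)*(1/(2*Y)) = (4 + O + 7*O*Y)/(2*Y))
W(-3 - 1*6, 6)*(18 + x(0)) = ((1/2)*(4 + (-3 - 1*6) + 7*(-3 - 1*6)*6)/6)*(18 + (3 - sqrt(2)*sqrt(0))) = ((1/2)*(1/6)*(4 + (-3 - 6) + 7*(-3 - 6)*6))*(18 + (3 - 1*sqrt(2)*0)) = ((1/2)*(1/6)*(4 - 9 + 7*(-9)*6))*(18 + (3 + 0)) = ((1/2)*(1/6)*(4 - 9 - 378))*(18 + 3) = ((1/2)*(1/6)*(-383))*21 = -383/12*21 = -2681/4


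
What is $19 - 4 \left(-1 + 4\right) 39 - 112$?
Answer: $-9004$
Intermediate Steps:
$19 - 4 \left(-1 + 4\right) 39 - 112 = 19 \left(-4\right) 3 \cdot 39 - 112 = 19 \left(\left(-12\right) 39\right) - 112 = 19 \left(-468\right) - 112 = -8892 - 112 = -9004$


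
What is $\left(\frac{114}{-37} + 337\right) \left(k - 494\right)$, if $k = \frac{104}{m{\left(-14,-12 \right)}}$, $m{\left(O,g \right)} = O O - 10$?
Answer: $- \frac{566970950}{3441} \approx -1.6477 \cdot 10^{5}$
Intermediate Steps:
$m{\left(O,g \right)} = -10 + O^{2}$ ($m{\left(O,g \right)} = O^{2} - 10 = -10 + O^{2}$)
$k = \frac{52}{93}$ ($k = \frac{104}{-10 + \left(-14\right)^{2}} = \frac{104}{-10 + 196} = \frac{104}{186} = 104 \cdot \frac{1}{186} = \frac{52}{93} \approx 0.55914$)
$\left(\frac{114}{-37} + 337\right) \left(k - 494\right) = \left(\frac{114}{-37} + 337\right) \left(\frac{52}{93} - 494\right) = \left(114 \left(- \frac{1}{37}\right) + 337\right) \left(- \frac{45890}{93}\right) = \left(- \frac{114}{37} + 337\right) \left(- \frac{45890}{93}\right) = \frac{12355}{37} \left(- \frac{45890}{93}\right) = - \frac{566970950}{3441}$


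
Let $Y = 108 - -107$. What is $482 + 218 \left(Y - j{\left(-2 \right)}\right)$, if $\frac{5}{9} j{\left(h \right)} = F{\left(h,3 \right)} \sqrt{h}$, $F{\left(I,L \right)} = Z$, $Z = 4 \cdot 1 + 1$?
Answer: $47352 - 1962 i \sqrt{2} \approx 47352.0 - 2774.7 i$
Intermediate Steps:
$Z = 5$ ($Z = 4 + 1 = 5$)
$F{\left(I,L \right)} = 5$
$j{\left(h \right)} = 9 \sqrt{h}$ ($j{\left(h \right)} = \frac{9 \cdot 5 \sqrt{h}}{5} = 9 \sqrt{h}$)
$Y = 215$ ($Y = 108 + 107 = 215$)
$482 + 218 \left(Y - j{\left(-2 \right)}\right) = 482 + 218 \left(215 - 9 \sqrt{-2}\right) = 482 + 218 \left(215 - 9 i \sqrt{2}\right) = 482 + \left(46870 - 1962 i \sqrt{2}\right) = 47352 - 1962 i \sqrt{2}$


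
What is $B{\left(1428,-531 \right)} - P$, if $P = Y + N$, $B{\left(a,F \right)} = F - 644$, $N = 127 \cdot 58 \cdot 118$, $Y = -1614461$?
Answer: $744098$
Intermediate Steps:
$N = 869188$ ($N = 7366 \cdot 118 = 869188$)
$B{\left(a,F \right)} = -644 + F$ ($B{\left(a,F \right)} = F - 644 = -644 + F$)
$P = -745273$ ($P = -1614461 + 869188 = -745273$)
$B{\left(1428,-531 \right)} - P = \left(-644 - 531\right) - -745273 = -1175 + 745273 = 744098$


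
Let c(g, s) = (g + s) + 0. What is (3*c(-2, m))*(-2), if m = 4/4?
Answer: 6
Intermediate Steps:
m = 1 (m = 4*(¼) = 1)
c(g, s) = g + s
(3*c(-2, m))*(-2) = (3*(-2 + 1))*(-2) = (3*(-1))*(-2) = -3*(-2) = 6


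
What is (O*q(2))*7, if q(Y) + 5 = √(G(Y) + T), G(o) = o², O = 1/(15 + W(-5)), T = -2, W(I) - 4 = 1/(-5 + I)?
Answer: -50/27 + 10*√2/27 ≈ -1.3281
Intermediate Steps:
W(I) = 4 + 1/(-5 + I)
O = 10/189 (O = 1/(15 + (-19 + 4*(-5))/(-5 - 5)) = 1/(15 + (-19 - 20)/(-10)) = 1/(15 - ⅒*(-39)) = 1/(15 + 39/10) = 1/(189/10) = 10/189 ≈ 0.052910)
q(Y) = -5 + √(-2 + Y²) (q(Y) = -5 + √(Y² - 2) = -5 + √(-2 + Y²))
(O*q(2))*7 = (10*(-5 + √(-2 + 2²))/189)*7 = (10*(-5 + √(-2 + 4))/189)*7 = (10*(-5 + √2)/189)*7 = (-50/189 + 10*√2/189)*7 = -50/27 + 10*√2/27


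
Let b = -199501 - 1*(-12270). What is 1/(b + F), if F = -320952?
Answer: -1/508183 ≈ -1.9678e-6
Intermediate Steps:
b = -187231 (b = -199501 + 12270 = -187231)
1/(b + F) = 1/(-187231 - 320952) = 1/(-508183) = -1/508183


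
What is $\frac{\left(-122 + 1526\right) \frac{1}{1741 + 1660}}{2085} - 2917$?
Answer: $- \frac{6894897847}{2363695} \approx -2917.0$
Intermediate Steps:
$\frac{\left(-122 + 1526\right) \frac{1}{1741 + 1660}}{2085} - 2917 = \frac{1404}{3401} \cdot \frac{1}{2085} - 2917 = \frac{468}{2363695} - 2917 = - \frac{6894897847}{2363695}$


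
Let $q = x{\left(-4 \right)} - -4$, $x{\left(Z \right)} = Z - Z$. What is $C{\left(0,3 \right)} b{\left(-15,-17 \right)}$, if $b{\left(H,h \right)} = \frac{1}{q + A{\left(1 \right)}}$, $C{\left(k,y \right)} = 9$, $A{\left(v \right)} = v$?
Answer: $\frac{9}{5} \approx 1.8$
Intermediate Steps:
$x{\left(Z \right)} = 0$
$q = 4$ ($q = 0 - -4 = 0 + 4 = 4$)
$b{\left(H,h \right)} = \frac{1}{5}$ ($b{\left(H,h \right)} = \frac{1}{4 + 1} = \frac{1}{5}$)
$C{\left(0,3 \right)} b{\left(-15,-17 \right)} = 9 \cdot \frac{1}{5} = \frac{9}{5}$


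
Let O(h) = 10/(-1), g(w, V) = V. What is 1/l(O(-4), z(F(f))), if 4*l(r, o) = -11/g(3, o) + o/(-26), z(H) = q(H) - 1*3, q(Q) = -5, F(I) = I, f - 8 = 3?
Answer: 416/175 ≈ 2.3771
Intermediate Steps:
f = 11 (f = 8 + 3 = 11)
O(h) = -10 (O(h) = 10*(-1) = -10)
z(H) = -8 (z(H) = -5 - 1*3 = -5 - 3 = -8)
l(r, o) = -11/(4*o) - o/104 (l(r, o) = (-11/o + o/(-26))/4 = (-11/o + o*(-1/26))/4 = (-11/o - o/26)/4 = -11/(4*o) - o/104)
1/l(O(-4), z(F(f))) = 1/((1/104)*(-286 - 1*(-8)²)/(-8)) = 1/((1/104)*(-⅛)*(-286 - 1*64)) = 1/((1/104)*(-⅛)*(-286 - 64)) = 1/((1/104)*(-⅛)*(-350)) = 1/(175/416) = 416/175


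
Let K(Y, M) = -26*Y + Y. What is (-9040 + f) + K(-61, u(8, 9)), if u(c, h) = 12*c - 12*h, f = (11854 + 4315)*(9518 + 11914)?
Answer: 346526493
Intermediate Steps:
f = 346534008 (f = 16169*21432 = 346534008)
u(c, h) = -12*h + 12*c
K(Y, M) = -25*Y
(-9040 + f) + K(-61, u(8, 9)) = (-9040 + 346534008) - 25*(-61) = 346524968 + 1525 = 346526493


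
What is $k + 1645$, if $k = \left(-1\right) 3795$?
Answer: $-2150$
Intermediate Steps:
$k = -3795$
$k + 1645 = -3795 + 1645 = -2150$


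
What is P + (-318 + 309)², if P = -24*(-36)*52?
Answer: 45009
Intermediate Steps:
P = 44928 (P = 864*52 = 44928)
P + (-318 + 309)² = 44928 + (-318 + 309)² = 44928 + (-9)² = 44928 + 81 = 45009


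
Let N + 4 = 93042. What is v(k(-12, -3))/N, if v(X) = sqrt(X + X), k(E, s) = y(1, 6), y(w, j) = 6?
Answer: sqrt(3)/46519 ≈ 3.7233e-5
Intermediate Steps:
k(E, s) = 6
N = 93038 (N = -4 + 93042 = 93038)
v(X) = sqrt(2)*sqrt(X) (v(X) = sqrt(2*X) = sqrt(2)*sqrt(X))
v(k(-12, -3))/N = (sqrt(2)*sqrt(6))/93038 = (2*sqrt(3))*(1/93038) = sqrt(3)/46519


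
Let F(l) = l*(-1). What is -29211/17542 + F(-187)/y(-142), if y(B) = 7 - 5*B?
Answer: -2523419/1796802 ≈ -1.4044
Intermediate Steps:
F(l) = -l
-29211/17542 + F(-187)/y(-142) = -29211/17542 + (-1*(-187))/(7 - 5*(-142)) = -29211*1/17542 + 187/(7 + 710) = -4173/2506 + 187/717 = -2523419/1796802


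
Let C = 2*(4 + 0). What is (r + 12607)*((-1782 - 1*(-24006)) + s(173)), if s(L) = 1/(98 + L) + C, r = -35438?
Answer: -137553875463/271 ≈ -5.0758e+8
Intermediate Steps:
C = 8 (C = 2*4 = 8)
s(L) = 8 + 1/(98 + L) (s(L) = 1/(98 + L) + 8 = 8 + 1/(98 + L))
(r + 12607)*((-1782 - 1*(-24006)) + s(173)) = (-35438 + 12607)*((-1782 - 1*(-24006)) + (785 + 8*173)/(98 + 173)) = -22831*((-1782 + 24006) + (785 + 1384)/271) = -22831*(22224 + (1/271)*2169) = -22831*(22224 + 2169/271) = -22831*6024873/271 = -137553875463/271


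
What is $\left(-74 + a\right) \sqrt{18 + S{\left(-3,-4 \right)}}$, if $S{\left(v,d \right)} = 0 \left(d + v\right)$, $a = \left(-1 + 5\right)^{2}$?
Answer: $- 174 \sqrt{2} \approx -246.07$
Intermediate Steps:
$a = 16$ ($a = 4^{2} = 16$)
$S{\left(v,d \right)} = 0$
$\left(-74 + a\right) \sqrt{18 + S{\left(-3,-4 \right)}} = \left(-74 + 16\right) \sqrt{18 + 0} = - 58 \sqrt{18} = - 58 \cdot 3 \sqrt{2} = - 174 \sqrt{2}$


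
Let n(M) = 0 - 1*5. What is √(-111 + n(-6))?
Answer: 2*I*√29 ≈ 10.77*I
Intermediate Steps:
n(M) = -5 (n(M) = 0 - 5 = -5)
√(-111 + n(-6)) = √(-111 - 5) = √(-116) = 2*I*√29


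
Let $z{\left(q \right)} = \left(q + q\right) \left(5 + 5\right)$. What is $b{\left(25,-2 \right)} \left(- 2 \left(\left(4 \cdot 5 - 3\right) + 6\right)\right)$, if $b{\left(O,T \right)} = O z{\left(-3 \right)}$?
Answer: $69000$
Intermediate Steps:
$z{\left(q \right)} = 20 q$ ($z{\left(q \right)} = 2 q 10 = 20 q$)
$b{\left(O,T \right)} = - 60 O$ ($b{\left(O,T \right)} = O 20 \left(-3\right) = O \left(-60\right) = - 60 O$)
$b{\left(25,-2 \right)} \left(- 2 \left(\left(4 \cdot 5 - 3\right) + 6\right)\right) = \left(-60\right) 25 \left(- 2 \left(\left(4 \cdot 5 - 3\right) + 6\right)\right) = - 1500 \left(- 2 \left(\left(20 - 3\right) + 6\right)\right) = - 1500 \left(- 2 \left(17 + 6\right)\right) = - 1500 \left(\left(-2\right) 23\right) = \left(-1500\right) \left(-46\right) = 69000$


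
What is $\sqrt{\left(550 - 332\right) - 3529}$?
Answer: $i \sqrt{3311} \approx 57.541 i$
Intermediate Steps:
$\sqrt{\left(550 - 332\right) - 3529} = \sqrt{218 - 3529} = \sqrt{-3311} = i \sqrt{3311}$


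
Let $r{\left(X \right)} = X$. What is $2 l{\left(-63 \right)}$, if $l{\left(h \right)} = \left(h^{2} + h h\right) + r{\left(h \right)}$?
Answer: $15750$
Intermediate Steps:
$l{\left(h \right)} = h + 2 h^{2}$ ($l{\left(h \right)} = \left(h^{2} + h h\right) + h = \left(h^{2} + h^{2}\right) + h = 2 h^{2} + h = h + 2 h^{2}$)
$2 l{\left(-63 \right)} = 2 \left(- 63 \left(1 + 2 \left(-63\right)\right)\right) = 2 \left(- 63 \left(1 - 126\right)\right) = 2 \left(\left(-63\right) \left(-125\right)\right) = 2 \cdot 7875 = 15750$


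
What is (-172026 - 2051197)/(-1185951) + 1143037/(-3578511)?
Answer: 733360231974/471548744329 ≈ 1.5552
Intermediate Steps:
(-172026 - 2051197)/(-1185951) + 1143037/(-3578511) = -2223223*(-1/1185951) + 1143037*(-1/3578511) = 2223223/1185951 - 1143037/3578511 = 733360231974/471548744329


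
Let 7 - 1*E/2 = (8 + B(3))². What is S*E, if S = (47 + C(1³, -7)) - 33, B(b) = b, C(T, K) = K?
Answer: -1596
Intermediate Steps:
S = 7 (S = (47 - 7) - 33 = 40 - 33 = 7)
E = -228 (E = 14 - 2*(8 + 3)² = 14 - 2*11² = 14 - 2*121 = 14 - 242 = -228)
S*E = 7*(-228) = -1596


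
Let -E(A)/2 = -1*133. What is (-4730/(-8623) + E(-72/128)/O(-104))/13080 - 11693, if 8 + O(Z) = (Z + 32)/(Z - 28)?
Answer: -54072448572439/4624342440 ≈ -11693.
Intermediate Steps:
E(A) = 266 (E(A) = -(-2)*133 = -2*(-133) = 266)
O(Z) = -8 + (32 + Z)/(-28 + Z) (O(Z) = -8 + (Z + 32)/(Z - 28) = -8 + (32 + Z)/(-28 + Z))
(-4730/(-8623) + E(-72/128)/O(-104))/13080 - 11693 = (-4730/(-8623) + 266/(((256 - 7*(-104))/(-28 - 104))))/13080 - 11693 = (-4730*(-1/8623) + 266/(((256 + 728)/(-132))))*(1/13080) - 11693 = (4730/8623 + 266/((-1/132*984)))*(1/13080) - 11693 = (4730/8623 + 266/(-82/11))*(1/13080) - 11693 = (4730/8623 + 266*(-11/82))*(1/13080) - 11693 = (4730/8623 - 1463/41)*(1/13080) - 11693 = -12421519/353543*1/13080 - 11693 = -12421519/4624342440 - 11693 = -54072448572439/4624342440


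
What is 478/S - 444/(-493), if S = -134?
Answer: -88079/33031 ≈ -2.6666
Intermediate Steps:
478/S - 444/(-493) = 478/(-134) - 444/(-493) = 478*(-1/134) - 444*(-1/493) = -239/67 + 444/493 = -88079/33031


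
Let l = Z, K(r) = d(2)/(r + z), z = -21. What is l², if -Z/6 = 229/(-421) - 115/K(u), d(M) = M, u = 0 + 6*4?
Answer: 191064277881/177241 ≈ 1.0780e+6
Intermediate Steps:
u = 24 (u = 0 + 24 = 24)
K(r) = 2/(-21 + r) (K(r) = 2/(r - 21) = 2/(-21 + r))
Z = 437109/421 (Z = -6*(229/(-421) - 115/(2/(-21 + 24))) = -6*(229*(-1/421) - 115/(2/3)) = -6*(-229/421 - 115/(2*(⅓))) = -6*(-229/421 - 115/⅔) = -6*(-229/421 - 115*3/2) = -6*(-229/421 - 345/2) = -6*(-145703/842) = 437109/421 ≈ 1038.3)
l = 437109/421 ≈ 1038.3
l² = (437109/421)² = 191064277881/177241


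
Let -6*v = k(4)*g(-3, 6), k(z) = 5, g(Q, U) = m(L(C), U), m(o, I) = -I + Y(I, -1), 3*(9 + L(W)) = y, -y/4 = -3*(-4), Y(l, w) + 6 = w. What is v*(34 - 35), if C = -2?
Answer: -65/6 ≈ -10.833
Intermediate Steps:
Y(l, w) = -6 + w
y = -48 (y = -(-12)*(-4) = -4*12 = -48)
L(W) = -25 (L(W) = -9 + (⅓)*(-48) = -9 - 16 = -25)
m(o, I) = -7 - I (m(o, I) = -I + (-6 - 1) = -I - 7 = -7 - I)
g(Q, U) = -7 - U
v = 65/6 (v = -5*(-7 - 1*6)/6 = -5*(-7 - 6)/6 = -5*(-13)/6 = -⅙*(-65) = 65/6 ≈ 10.833)
v*(34 - 35) = 65*(34 - 35)/6 = (65/6)*(-1) = -65/6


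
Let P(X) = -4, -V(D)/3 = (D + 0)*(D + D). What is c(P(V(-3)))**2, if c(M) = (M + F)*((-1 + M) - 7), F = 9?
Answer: 3600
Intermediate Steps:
V(D) = -6*D**2 (V(D) = -3*(D + 0)*(D + D) = -3*D*2*D = -6*D**2)
c(M) = (-8 + M)*(9 + M) (c(M) = (M + 9)*((-1 + M) - 7) = (9 + M)*(-8 + M) = (-8 + M)*(9 + M))
c(P(V(-3)))**2 = (-72 - 4 + (-4)**2)**2 = (-72 - 4 + 16)**2 = (-60)**2 = 3600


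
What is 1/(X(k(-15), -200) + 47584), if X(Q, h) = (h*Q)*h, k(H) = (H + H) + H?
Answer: -1/1752416 ≈ -5.7064e-7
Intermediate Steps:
k(H) = 3*H (k(H) = 2*H + H = 3*H)
X(Q, h) = Q*h² (X(Q, h) = (Q*h)*h = Q*h²)
1/(X(k(-15), -200) + 47584) = 1/((3*(-15))*(-200)² + 47584) = 1/(-45*40000 + 47584) = 1/(-1800000 + 47584) = 1/(-1752416) = -1/1752416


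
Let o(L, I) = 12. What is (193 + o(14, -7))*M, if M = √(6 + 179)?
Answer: 205*√185 ≈ 2788.3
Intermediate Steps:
M = √185 ≈ 13.601
(193 + o(14, -7))*M = (193 + 12)*√185 = 205*√185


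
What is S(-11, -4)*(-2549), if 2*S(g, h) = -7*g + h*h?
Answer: -237057/2 ≈ -1.1853e+5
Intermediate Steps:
S(g, h) = h²/2 - 7*g/2 (S(g, h) = (-7*g + h*h)/2 = (-7*g + h²)/2 = (h² - 7*g)/2 = h²/2 - 7*g/2)
S(-11, -4)*(-2549) = ((½)*(-4)² - 7/2*(-11))*(-2549) = ((½)*16 + 77/2)*(-2549) = (8 + 77/2)*(-2549) = (93/2)*(-2549) = -237057/2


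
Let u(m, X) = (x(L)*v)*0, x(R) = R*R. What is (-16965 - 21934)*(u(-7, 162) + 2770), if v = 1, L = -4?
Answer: -107750230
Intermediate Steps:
x(R) = R²
u(m, X) = 0 (u(m, X) = ((-4)²*1)*0 = (16*1)*0 = 16*0 = 0)
(-16965 - 21934)*(u(-7, 162) + 2770) = (-16965 - 21934)*(0 + 2770) = -38899*2770 = -107750230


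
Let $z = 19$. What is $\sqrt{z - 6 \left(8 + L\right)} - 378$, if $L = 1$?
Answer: $-378 + i \sqrt{35} \approx -378.0 + 5.9161 i$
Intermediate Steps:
$\sqrt{z - 6 \left(8 + L\right)} - 378 = \sqrt{19 - 6 \left(8 + 1\right)} - 378 = \sqrt{19 - 54} - 378 = \sqrt{-35} - 378 = i \sqrt{35} - 378 = -378 + i \sqrt{35}$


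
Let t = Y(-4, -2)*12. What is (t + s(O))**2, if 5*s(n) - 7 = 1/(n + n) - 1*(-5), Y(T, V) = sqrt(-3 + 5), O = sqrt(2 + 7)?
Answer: 264529/900 + 292*sqrt(2)/5 ≈ 376.51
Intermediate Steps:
O = 3 (O = sqrt(9) = 3)
Y(T, V) = sqrt(2)
s(n) = 12/5 + 1/(10*n) (s(n) = 7/5 + (1/(n + n) - 1*(-5))/5 = 7/5 + (1/(2*n) + 5)/5 = 7/5 + (5 + 1/(2*n))/5 = 7/5 + (1 + 1/(10*n)) = 12/5 + 1/(10*n))
t = 12*sqrt(2) (t = sqrt(2)*12 = 12*sqrt(2) ≈ 16.971)
(t + s(O))**2 = (12*sqrt(2) + (1/10)*(1 + 24*3)/3)**2 = (12*sqrt(2) + (1/10)*(1/3)*(1 + 72))**2 = (12*sqrt(2) + (1/10)*(1/3)*73)**2 = (12*sqrt(2) + 73/30)**2 = (73/30 + 12*sqrt(2))**2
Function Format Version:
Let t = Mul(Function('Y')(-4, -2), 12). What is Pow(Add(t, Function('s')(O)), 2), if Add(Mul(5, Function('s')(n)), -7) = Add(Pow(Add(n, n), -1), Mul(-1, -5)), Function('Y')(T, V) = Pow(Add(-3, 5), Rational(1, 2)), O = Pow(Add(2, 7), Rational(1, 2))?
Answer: Add(Rational(264529, 900), Mul(Rational(292, 5), Pow(2, Rational(1, 2)))) ≈ 376.51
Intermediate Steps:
O = 3 (O = Pow(9, Rational(1, 2)) = 3)
Function('Y')(T, V) = Pow(2, Rational(1, 2))
Function('s')(n) = Add(Rational(12, 5), Mul(Rational(1, 10), Pow(n, -1))) (Function('s')(n) = Add(Rational(7, 5), Mul(Rational(1, 5), Add(Pow(Add(n, n), -1), Mul(-1, -5)))) = Add(Rational(7, 5), Mul(Rational(1, 5), Add(Pow(Mul(2, n), -1), 5))) = Add(Rational(7, 5), Mul(Rational(1, 5), Add(Mul(Rational(1, 2), Pow(n, -1)), 5))) = Add(Rational(7, 5), Mul(Rational(1, 5), Add(5, Mul(Rational(1, 2), Pow(n, -1))))) = Add(Rational(7, 5), Add(1, Mul(Rational(1, 10), Pow(n, -1)))) = Add(Rational(12, 5), Mul(Rational(1, 10), Pow(n, -1))))
t = Mul(12, Pow(2, Rational(1, 2))) (t = Mul(Pow(2, Rational(1, 2)), 12) = Mul(12, Pow(2, Rational(1, 2))) ≈ 16.971)
Pow(Add(t, Function('s')(O)), 2) = Pow(Add(Mul(12, Pow(2, Rational(1, 2))), Mul(Rational(1, 10), Pow(3, -1), Add(1, Mul(24, 3)))), 2) = Pow(Add(Mul(12, Pow(2, Rational(1, 2))), Mul(Rational(1, 10), Rational(1, 3), Add(1, 72))), 2) = Pow(Add(Mul(12, Pow(2, Rational(1, 2))), Mul(Rational(1, 10), Rational(1, 3), 73)), 2) = Pow(Add(Mul(12, Pow(2, Rational(1, 2))), Rational(73, 30)), 2) = Pow(Add(Rational(73, 30), Mul(12, Pow(2, Rational(1, 2)))), 2)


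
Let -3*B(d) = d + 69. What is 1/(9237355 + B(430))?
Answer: 3/27711566 ≈ 1.0826e-7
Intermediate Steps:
B(d) = -23 - d/3 (B(d) = -(d + 69)/3 = -(69 + d)/3 = -23 - d/3)
1/(9237355 + B(430)) = 1/(9237355 + (-23 - ⅓*430)) = 1/(9237355 + (-23 - 430/3)) = 1/(9237355 - 499/3) = 1/(27711566/3) = 3/27711566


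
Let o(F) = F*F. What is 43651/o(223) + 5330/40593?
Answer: 2036980613/2018649297 ≈ 1.0091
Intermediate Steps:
o(F) = F²
43651/o(223) + 5330/40593 = 43651/(223²) + 5330/40593 = 43651/49729 + 5330*(1/40593) = 43651*(1/49729) + 5330/40593 = 43651/49729 + 5330/40593 = 2036980613/2018649297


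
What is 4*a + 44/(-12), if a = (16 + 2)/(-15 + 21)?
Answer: 25/3 ≈ 8.3333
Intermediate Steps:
a = 3 (a = 18/6 = 18*(⅙) = 3)
4*a + 44/(-12) = 4*3 + 44/(-12) = 12 + 44*(-1/12) = 12 - 11/3 = 25/3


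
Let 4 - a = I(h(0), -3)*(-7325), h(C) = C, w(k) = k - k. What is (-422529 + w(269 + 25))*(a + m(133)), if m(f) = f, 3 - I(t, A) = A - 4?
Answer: -31008135723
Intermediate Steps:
w(k) = 0
I(t, A) = 7 - A (I(t, A) = 3 - (A - 4) = 3 - (-4 + A) = 3 + (4 - A) = 7 - A)
a = 73254 (a = 4 - (7 - 1*(-3))*(-7325) = 4 - (7 + 3)*(-7325) = 4 - 10*(-7325) = 4 - 1*(-73250) = 4 + 73250 = 73254)
(-422529 + w(269 + 25))*(a + m(133)) = (-422529 + 0)*(73254 + 133) = -422529*73387 = -31008135723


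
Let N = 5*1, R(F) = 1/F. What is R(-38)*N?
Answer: -5/38 ≈ -0.13158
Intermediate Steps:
N = 5
R(-38)*N = 5/(-38) = -1/38*5 = -5/38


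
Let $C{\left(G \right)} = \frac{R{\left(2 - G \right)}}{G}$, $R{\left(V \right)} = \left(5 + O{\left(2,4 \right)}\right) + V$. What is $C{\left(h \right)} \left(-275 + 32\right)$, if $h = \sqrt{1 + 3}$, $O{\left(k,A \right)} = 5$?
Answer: $-1215$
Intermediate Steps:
$R{\left(V \right)} = 10 + V$ ($R{\left(V \right)} = \left(5 + 5\right) + V = 10 + V$)
$h = 2$ ($h = \sqrt{4} = 2$)
$C{\left(G \right)} = \frac{12 - G}{G}$ ($C{\left(G \right)} = \frac{10 - \left(-2 + G\right)}{G} = \frac{12 - G}{G}$)
$C{\left(h \right)} \left(-275 + 32\right) = \frac{12 - 2}{2} \left(-275 + 32\right) = \frac{12 - 2}{2} \left(-243\right) = \frac{1}{2} \cdot 10 \left(-243\right) = 5 \left(-243\right) = -1215$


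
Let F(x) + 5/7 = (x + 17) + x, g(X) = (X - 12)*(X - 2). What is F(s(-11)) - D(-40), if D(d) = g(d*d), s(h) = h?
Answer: -17763408/7 ≈ -2.5376e+6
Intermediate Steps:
g(X) = (-12 + X)*(-2 + X)
D(d) = 24 + d**4 - 14*d**2 (D(d) = 24 + (d*d)**2 - 14*d*d = 24 + (d**2)**2 - 14*d**2 = 24 + d**4 - 14*d**2)
F(x) = 114/7 + 2*x (F(x) = -5/7 + ((x + 17) + x) = -5/7 + ((17 + x) + x) = -5/7 + (17 + 2*x) = 114/7 + 2*x)
F(s(-11)) - D(-40) = (114/7 + 2*(-11)) - (24 + (-40)**4 - 14*(-40)**2) = (114/7 - 22) - (24 + 2560000 - 14*1600) = -40/7 - (24 + 2560000 - 22400) = -40/7 - 1*2537624 = -40/7 - 2537624 = -17763408/7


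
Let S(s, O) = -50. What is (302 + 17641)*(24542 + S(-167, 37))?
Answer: 439459956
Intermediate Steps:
(302 + 17641)*(24542 + S(-167, 37)) = (302 + 17641)*(24542 - 50) = 17943*24492 = 439459956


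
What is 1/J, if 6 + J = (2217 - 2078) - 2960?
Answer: -1/2827 ≈ -0.00035373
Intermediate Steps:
J = -2827 (J = -6 + ((2217 - 2078) - 2960) = -6 + (139 - 2960) = -6 - 2821 = -2827)
1/J = 1/(-2827) = -1/2827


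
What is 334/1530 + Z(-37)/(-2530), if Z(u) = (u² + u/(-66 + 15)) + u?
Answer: -2171/7038 ≈ -0.30847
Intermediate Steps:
Z(u) = u² + 50*u/51 (Z(u) = (u² + u/(-51)) + u = (u² - u/51) + u = u² + 50*u/51)
334/1530 + Z(-37)/(-2530) = 334/1530 + ((1/51)*(-37)*(50 + 51*(-37)))/(-2530) = 334*(1/1530) + ((1/51)*(-37)*(50 - 1887))*(-1/2530) = 167/765 + ((1/51)*(-37)*(-1837))*(-1/2530) = 167/765 + (67969/51)*(-1/2530) = 167/765 - 6179/11730 = -2171/7038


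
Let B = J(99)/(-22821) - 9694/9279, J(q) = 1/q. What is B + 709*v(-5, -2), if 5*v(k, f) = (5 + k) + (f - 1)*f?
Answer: 9896745547121/11646583245 ≈ 849.75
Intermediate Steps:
v(k, f) = 1 + k/5 + f*(-1 + f)/5 (v(k, f) = ((5 + k) + (f - 1)*f)/5 = ((5 + k) + (-1 + f)*f)/5 = ((5 + k) + f*(-1 + f))/5 = (5 + k + f*(-1 + f))/5 = 1 + k/5 + f*(-1 + f)/5)
B = -2433495545/2329316649 (B = 1/(99*(-22821)) - 9694/9279 = (1/99)*(-1/22821) - 9694*1/9279 = -1/2259279 - 9694/9279 = -2433495545/2329316649 ≈ -1.0447)
B + 709*v(-5, -2) = -2433495545/2329316649 + 709*(1 - ⅕*(-2) + (⅕)*(-5) + (⅕)*(-2)²) = -2433495545/2329316649 + 709*(1 + ⅖ - 1 + (⅕)*4) = -2433495545/2329316649 + 709*(1 + ⅖ - 1 + ⅘) = -2433495545/2329316649 + 709*(6/5) = -2433495545/2329316649 + 4254/5 = 9896745547121/11646583245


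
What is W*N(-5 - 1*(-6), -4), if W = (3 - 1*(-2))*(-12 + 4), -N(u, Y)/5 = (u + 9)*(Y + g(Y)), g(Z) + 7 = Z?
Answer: -30000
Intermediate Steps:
g(Z) = -7 + Z
N(u, Y) = -5*(-7 + 2*Y)*(9 + u) (N(u, Y) = -5*(u + 9)*(Y + (-7 + Y)) = -5*(9 + u)*(-7 + 2*Y) = -5*(-7 + 2*Y)*(9 + u))
W = -40 (W = (3 + 2)*(-8) = 5*(-8) = -40)
W*N(-5 - 1*(-6), -4) = -40*(315 - 90*(-4) + 35*(-5 - 1*(-6)) - 10*(-4)*(-5 - 1*(-6))) = -40*(315 + 360 + 35*(-5 + 6) - 10*(-4)*(-5 + 6)) = -40*(315 + 360 + 35*1 - 10*(-4)*1) = -40*(315 + 360 + 35 + 40) = -40*750 = -30000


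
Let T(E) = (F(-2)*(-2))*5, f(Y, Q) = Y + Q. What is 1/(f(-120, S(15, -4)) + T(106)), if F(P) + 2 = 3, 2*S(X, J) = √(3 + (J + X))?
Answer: -260/33793 - √14/33793 ≈ -0.0078046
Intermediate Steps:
S(X, J) = √(3 + J + X)/2 (S(X, J) = √(3 + (J + X))/2 = √(3 + J + X)/2)
F(P) = 1 (F(P) = -2 + 3 = 1)
f(Y, Q) = Q + Y
T(E) = -10 (T(E) = (1*(-2))*5 = -2*5 = -10)
1/(f(-120, S(15, -4)) + T(106)) = 1/((√(3 - 4 + 15)/2 - 120) - 10) = 1/((√14/2 - 120) - 10) = 1/((-120 + √14/2) - 10) = 1/(-130 + √14/2)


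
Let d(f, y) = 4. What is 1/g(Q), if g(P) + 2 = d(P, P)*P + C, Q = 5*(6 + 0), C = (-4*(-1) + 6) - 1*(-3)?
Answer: 1/131 ≈ 0.0076336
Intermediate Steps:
C = 13 (C = (4 + 6) + 3 = 10 + 3 = 13)
Q = 30 (Q = 5*6 = 30)
g(P) = 11 + 4*P (g(P) = -2 + (4*P + 13) = -2 + (13 + 4*P) = 11 + 4*P)
1/g(Q) = 1/(11 + 4*30) = 1/(11 + 120) = 1/131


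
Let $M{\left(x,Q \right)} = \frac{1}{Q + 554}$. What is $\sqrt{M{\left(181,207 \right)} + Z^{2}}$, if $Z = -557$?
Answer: $\frac{\sqrt{179671711890}}{761} \approx 557.0$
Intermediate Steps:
$M{\left(x,Q \right)} = \frac{1}{554 + Q}$
$\sqrt{M{\left(181,207 \right)} + Z^{2}} = \sqrt{\frac{1}{554 + 207} + \left(-557\right)^{2}} = \sqrt{\frac{1}{761} + 310249} = \sqrt{\frac{236099490}{761}} = \frac{\sqrt{179671711890}}{761}$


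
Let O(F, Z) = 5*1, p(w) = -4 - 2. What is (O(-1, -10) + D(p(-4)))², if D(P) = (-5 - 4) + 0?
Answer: 16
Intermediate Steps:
p(w) = -6
D(P) = -9 (D(P) = -9 + 0 = -9)
O(F, Z) = 5
(O(-1, -10) + D(p(-4)))² = (5 - 9)² = (-4)² = 16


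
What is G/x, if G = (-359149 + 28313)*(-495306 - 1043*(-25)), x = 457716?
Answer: 5544232397/16347 ≈ 3.3916e+5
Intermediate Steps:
G = 155238507116 (G = -330836*(-495306 + 26075) = -330836*(-469231) = 155238507116)
G/x = 155238507116/457716 = 155238507116*(1/457716) = 5544232397/16347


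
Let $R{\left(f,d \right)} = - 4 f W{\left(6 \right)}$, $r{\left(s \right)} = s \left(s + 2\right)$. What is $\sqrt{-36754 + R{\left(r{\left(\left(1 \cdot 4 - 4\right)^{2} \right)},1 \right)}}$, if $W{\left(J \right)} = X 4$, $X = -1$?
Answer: $i \sqrt{36754} \approx 191.71 i$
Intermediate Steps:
$W{\left(J \right)} = -4$ ($W{\left(J \right)} = \left(-1\right) 4 = -4$)
$r{\left(s \right)} = s \left(2 + s\right)$
$R{\left(f,d \right)} = 16 f$ ($R{\left(f,d \right)} = - 4 f \left(-4\right) = 16 f$)
$\sqrt{-36754 + R{\left(r{\left(\left(1 \cdot 4 - 4\right)^{2} \right)},1 \right)}} = \sqrt{-36754 + 16 \left(1 \cdot 4 - 4\right)^{2} \left(2 + \left(1 \cdot 4 - 4\right)^{2}\right)} = \sqrt{-36754 + 16 \left(4 - 4\right)^{2} \left(2 + \left(4 - 4\right)^{2}\right)} = \sqrt{-36754 + 16 \cdot 0^{2} \left(2 + 0^{2}\right)} = \sqrt{-36754 + 16 \cdot 0 \left(2 + 0\right)} = \sqrt{-36754 + 16 \cdot 0 \cdot 2} = \sqrt{-36754 + 16 \cdot 0} = \sqrt{-36754 + 0} = \sqrt{-36754} = i \sqrt{36754}$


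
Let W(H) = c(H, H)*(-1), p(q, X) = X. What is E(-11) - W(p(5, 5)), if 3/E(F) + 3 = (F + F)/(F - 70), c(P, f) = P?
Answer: 862/221 ≈ 3.9005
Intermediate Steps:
E(F) = 3/(-3 + 2*F/(-70 + F)) (E(F) = 3/(-3 + (F + F)/(F - 70)) = 3/(-3 + (2*F)/(-70 + F)) = 3/(-3 + 2*F/(-70 + F)))
W(H) = -H (W(H) = H*(-1) = -H)
E(-11) - W(p(5, 5)) = 3*(70 - 1*(-11))/(-210 - 11) - (-1)*5 = 3*(70 + 11)/(-221) - 1*(-5) = 3*(-1/221)*81 + 5 = -243/221 + 5 = 862/221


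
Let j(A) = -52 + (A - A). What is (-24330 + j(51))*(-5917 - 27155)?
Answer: 806361504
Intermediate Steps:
j(A) = -52 (j(A) = -52 + 0 = -52)
(-24330 + j(51))*(-5917 - 27155) = (-24330 - 52)*(-5917 - 27155) = -24382*(-33072) = 806361504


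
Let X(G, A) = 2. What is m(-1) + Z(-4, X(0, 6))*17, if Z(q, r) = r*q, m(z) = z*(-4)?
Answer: -132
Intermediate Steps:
m(z) = -4*z
Z(q, r) = q*r
m(-1) + Z(-4, X(0, 6))*17 = -4*(-1) - 4*2*17 = 4 - 8*17 = 4 - 136 = -132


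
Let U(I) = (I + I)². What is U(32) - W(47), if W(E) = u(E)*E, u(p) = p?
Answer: 1887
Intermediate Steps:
U(I) = 4*I² (U(I) = (2*I)² = 4*I²)
W(E) = E² (W(E) = E*E = E²)
U(32) - W(47) = 4*32² - 1*47² = 4*1024 - 1*2209 = 4096 - 2209 = 1887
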